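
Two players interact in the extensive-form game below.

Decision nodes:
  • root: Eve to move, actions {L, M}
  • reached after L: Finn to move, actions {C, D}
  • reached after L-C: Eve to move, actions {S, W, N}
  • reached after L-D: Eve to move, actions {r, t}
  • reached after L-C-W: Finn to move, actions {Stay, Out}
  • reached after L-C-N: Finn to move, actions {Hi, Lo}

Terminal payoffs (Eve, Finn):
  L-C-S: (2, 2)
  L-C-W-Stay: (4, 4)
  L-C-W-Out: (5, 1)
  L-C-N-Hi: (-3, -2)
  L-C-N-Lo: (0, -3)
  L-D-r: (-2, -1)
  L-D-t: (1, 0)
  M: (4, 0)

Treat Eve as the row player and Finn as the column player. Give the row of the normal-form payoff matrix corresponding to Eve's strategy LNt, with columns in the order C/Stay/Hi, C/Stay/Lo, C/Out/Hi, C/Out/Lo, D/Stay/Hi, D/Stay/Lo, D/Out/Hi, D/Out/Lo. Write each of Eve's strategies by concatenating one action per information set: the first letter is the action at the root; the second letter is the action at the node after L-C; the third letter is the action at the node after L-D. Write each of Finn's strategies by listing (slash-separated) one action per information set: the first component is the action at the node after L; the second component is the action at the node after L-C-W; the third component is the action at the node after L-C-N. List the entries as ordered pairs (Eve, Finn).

vs C/Stay/Hi: Eve plays L → Finn plays C at [L] → Eve plays N at [L-C] → Finn plays Hi at [L-C-N] → (-3, -2)
vs C/Stay/Lo: Eve plays L → Finn plays C at [L] → Eve plays N at [L-C] → Finn plays Lo at [L-C-N] → (0, -3)
vs C/Out/Hi: Eve plays L → Finn plays C at [L] → Eve plays N at [L-C] → Finn plays Hi at [L-C-N] → (-3, -2)
vs C/Out/Lo: Eve plays L → Finn plays C at [L] → Eve plays N at [L-C] → Finn plays Lo at [L-C-N] → (0, -3)
vs D/Stay/Hi: Eve plays L → Finn plays D at [L] → Eve plays t at [L-D] → (1, 0)
vs D/Stay/Lo: Eve plays L → Finn plays D at [L] → Eve plays t at [L-D] → (1, 0)
vs D/Out/Hi: Eve plays L → Finn plays D at [L] → Eve plays t at [L-D] → (1, 0)
vs D/Out/Lo: Eve plays L → Finn plays D at [L] → Eve plays t at [L-D] → (1, 0)

(-3,-2) (0,-3) (-3,-2) (0,-3) (1,0) (1,0) (1,0) (1,0)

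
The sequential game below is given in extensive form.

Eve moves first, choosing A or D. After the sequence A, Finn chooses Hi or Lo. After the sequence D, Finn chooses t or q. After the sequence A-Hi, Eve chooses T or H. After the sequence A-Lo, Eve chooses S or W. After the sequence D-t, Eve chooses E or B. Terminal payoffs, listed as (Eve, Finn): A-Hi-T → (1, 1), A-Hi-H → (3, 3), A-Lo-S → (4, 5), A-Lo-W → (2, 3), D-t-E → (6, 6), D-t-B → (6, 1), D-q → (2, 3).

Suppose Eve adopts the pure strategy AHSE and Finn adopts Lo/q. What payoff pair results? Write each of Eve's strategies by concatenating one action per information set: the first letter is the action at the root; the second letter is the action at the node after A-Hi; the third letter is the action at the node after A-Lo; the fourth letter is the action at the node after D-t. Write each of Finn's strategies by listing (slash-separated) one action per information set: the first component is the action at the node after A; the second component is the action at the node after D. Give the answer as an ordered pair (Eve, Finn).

Trace the play path from the root:
  Eve plays A
  Finn plays Lo at [A]
  Eve plays S at [A-Lo]
→ terminal payoff (4, 5).
(Eve's choice at the node after A-Hi is never reached on this path, so it doesn't affect the outcome.)

(4, 5)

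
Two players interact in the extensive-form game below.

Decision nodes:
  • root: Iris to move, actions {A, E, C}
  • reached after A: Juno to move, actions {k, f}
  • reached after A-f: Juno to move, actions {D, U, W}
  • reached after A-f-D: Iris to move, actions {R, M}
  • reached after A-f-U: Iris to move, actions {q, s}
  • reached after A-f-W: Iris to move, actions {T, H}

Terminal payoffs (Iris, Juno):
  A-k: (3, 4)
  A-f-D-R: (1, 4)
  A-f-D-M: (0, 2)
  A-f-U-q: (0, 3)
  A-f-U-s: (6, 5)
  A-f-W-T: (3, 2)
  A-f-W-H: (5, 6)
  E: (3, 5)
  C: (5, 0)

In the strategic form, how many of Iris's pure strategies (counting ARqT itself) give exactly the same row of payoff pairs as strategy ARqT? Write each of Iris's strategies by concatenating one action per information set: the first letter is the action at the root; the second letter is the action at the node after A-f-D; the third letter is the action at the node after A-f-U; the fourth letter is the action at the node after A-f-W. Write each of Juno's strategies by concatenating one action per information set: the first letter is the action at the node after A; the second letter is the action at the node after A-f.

1

Row for ARqT (columns kD, kU, kW, fD, fU, fW): (3,4) (3,4) (3,4) (1,4) (0,3) (3,2).
Every one of Iris's information sets is on the play path for some reply by Juno when Iris follows ARqT.
Changing the action at any of them therefore changes at least one column, so only ARqT itself gives this row.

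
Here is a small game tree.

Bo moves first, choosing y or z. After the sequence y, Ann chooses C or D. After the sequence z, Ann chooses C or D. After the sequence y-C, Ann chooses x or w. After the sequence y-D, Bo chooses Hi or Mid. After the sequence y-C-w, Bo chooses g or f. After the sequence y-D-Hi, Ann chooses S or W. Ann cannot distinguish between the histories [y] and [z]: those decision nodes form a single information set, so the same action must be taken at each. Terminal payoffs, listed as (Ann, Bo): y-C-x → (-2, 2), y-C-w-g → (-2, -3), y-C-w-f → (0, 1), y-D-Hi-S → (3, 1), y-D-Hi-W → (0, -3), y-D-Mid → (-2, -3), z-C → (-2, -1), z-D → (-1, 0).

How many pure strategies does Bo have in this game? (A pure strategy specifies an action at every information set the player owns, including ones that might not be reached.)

Bo owns the root with actions {y, z} — two choices.
Bo owns the node after y-D with actions {Hi, Mid} — two choices.
Bo owns the node after y-C-w with actions {g, f} — two choices.
A pure strategy fixes one action at each information set independently, so the count is the product 2 × 2 × 2 = 8.

8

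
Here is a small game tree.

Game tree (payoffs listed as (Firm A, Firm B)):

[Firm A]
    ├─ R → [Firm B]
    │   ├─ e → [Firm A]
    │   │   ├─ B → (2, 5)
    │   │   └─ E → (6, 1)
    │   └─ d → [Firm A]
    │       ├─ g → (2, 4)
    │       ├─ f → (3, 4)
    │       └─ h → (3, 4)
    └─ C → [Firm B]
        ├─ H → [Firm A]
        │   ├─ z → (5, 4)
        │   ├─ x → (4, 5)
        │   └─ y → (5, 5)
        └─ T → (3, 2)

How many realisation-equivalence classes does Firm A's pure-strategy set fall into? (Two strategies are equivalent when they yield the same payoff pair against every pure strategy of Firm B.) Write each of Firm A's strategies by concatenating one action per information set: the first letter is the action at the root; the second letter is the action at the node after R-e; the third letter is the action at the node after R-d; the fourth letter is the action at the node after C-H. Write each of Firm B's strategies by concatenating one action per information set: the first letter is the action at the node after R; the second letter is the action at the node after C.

Firm A has 36 pure strategies: RBgz, RBgx, RBgy, RBfz, RBfx, RBfy, RBhz, RBhx, RBhy, REgz, REgx, REgy, REfz, REfx, REfy, REhz, REhx, REhy, CBgz, CBgx, CBgy, CBfz, CBfx, CBfy, CBhz, CBhx, CBhy, CEgz, CEgx, CEgy, CEfz, CEfx, CEfy, CEhz, CEhx, CEhy. Columns: eH, eT, dH, dT.
{RBgz, RBgx, RBgy} → row (2,5) (2,5) (2,4) (2,4)
{RBfz, RBfx, RBfy, RBhz, RBhx, RBhy} → row (2,5) (2,5) (3,4) (3,4)
{REgz, REgx, REgy} → row (6,1) (6,1) (2,4) (2,4)
{REfz, REfx, REfy, REhz, REhx, REhy} → row (6,1) (6,1) (3,4) (3,4)
{CBgz, CBfz, CBhz, CEgz, CEfz, CEhz} → row (5,4) (3,2) (5,4) (3,2)
{CBgx, CBfx, CBhx, CEgx, CEfx, CEhx} → row (4,5) (3,2) (4,5) (3,2)
{CBgy, CBfy, CBhy, CEgy, CEfy, CEhy} → row (5,5) (3,2) (5,5) (3,2)
That's 7 distinct rows out of 36 strategies.

7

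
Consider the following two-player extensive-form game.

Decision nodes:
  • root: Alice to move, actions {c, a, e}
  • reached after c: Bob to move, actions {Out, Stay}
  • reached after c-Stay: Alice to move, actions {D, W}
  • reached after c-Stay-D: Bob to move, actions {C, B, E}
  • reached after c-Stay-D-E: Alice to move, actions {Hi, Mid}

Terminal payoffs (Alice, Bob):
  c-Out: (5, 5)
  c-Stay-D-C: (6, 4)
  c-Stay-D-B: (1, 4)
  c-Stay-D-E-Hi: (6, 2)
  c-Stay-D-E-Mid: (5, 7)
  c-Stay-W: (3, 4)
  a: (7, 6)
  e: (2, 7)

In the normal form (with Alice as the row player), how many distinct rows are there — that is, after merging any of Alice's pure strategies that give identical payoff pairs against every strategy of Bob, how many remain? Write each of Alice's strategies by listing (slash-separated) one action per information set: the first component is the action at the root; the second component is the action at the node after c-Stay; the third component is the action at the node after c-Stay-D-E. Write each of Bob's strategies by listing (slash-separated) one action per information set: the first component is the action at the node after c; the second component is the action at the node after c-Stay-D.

Alice has 12 pure strategies: c/D/Hi, c/D/Mid, c/W/Hi, c/W/Mid, a/D/Hi, a/D/Mid, a/W/Hi, a/W/Mid, e/D/Hi, e/D/Mid, e/W/Hi, e/W/Mid. Columns: Out/C, Out/B, Out/E, Stay/C, Stay/B, Stay/E.
{c/D/Hi} → row (5,5) (5,5) (5,5) (6,4) (1,4) (6,2)
{c/D/Mid} → row (5,5) (5,5) (5,5) (6,4) (1,4) (5,7)
{c/W/Hi, c/W/Mid} → row (5,5) (5,5) (5,5) (3,4) (3,4) (3,4)
{a/D/Hi, a/D/Mid, a/W/Hi, a/W/Mid} → row (7,6) (7,6) (7,6) (7,6) (7,6) (7,6)
{e/D/Hi, e/D/Mid, e/W/Hi, e/W/Mid} → row (2,7) (2,7) (2,7) (2,7) (2,7) (2,7)
That's 5 distinct rows out of 12 strategies.

5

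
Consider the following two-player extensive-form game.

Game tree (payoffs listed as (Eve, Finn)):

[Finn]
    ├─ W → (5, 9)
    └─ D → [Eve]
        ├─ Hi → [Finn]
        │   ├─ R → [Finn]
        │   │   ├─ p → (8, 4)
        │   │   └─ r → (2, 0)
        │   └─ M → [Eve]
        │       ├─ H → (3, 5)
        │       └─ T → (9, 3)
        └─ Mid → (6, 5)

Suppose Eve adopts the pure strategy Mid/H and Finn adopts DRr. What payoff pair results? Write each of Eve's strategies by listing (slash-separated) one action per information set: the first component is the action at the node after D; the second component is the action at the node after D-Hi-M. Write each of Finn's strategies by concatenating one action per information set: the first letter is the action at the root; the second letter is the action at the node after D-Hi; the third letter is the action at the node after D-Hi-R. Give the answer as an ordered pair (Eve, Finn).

Trace the play path from the root:
  Finn plays D
  Eve plays Mid at [D]
→ terminal payoff (6, 5).
(Eve's choice at the node after D-Hi-M is never reached on this path, so it doesn't affect the outcome.)

(6, 5)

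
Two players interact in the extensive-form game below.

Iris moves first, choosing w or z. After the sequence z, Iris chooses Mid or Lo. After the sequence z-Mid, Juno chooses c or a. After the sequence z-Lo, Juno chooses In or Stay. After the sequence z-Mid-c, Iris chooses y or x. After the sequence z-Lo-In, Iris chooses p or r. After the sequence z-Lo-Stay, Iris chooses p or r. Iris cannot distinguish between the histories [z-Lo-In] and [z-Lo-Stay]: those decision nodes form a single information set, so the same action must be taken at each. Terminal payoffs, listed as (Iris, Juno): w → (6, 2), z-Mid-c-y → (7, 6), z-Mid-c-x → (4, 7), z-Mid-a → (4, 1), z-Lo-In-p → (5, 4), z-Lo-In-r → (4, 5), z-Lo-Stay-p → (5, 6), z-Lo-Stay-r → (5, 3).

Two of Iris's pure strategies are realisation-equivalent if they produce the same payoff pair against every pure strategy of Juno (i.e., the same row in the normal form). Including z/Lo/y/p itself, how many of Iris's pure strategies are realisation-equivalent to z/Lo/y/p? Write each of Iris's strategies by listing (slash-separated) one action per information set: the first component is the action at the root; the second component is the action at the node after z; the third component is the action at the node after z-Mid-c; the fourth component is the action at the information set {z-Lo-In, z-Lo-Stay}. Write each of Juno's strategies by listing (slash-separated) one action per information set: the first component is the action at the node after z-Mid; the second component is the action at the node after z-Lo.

Row for z/Lo/y/p (columns c/In, c/Stay, a/In, a/Stay): (5,4) (5,6) (5,4) (5,6).
Under z/Lo/y/p, Iris's choice at the node after z-Mid-c can never be reached regardless of what Juno does, so varying those choices leaves every outcome unchanged.
Holding the reachable choices fixed and varying the unreachable one freely already gives 2 equivalent strategies.
No other strategy reproduces this row, so those 2 are the full class: z/Lo/y/p, z/Lo/x/p.

2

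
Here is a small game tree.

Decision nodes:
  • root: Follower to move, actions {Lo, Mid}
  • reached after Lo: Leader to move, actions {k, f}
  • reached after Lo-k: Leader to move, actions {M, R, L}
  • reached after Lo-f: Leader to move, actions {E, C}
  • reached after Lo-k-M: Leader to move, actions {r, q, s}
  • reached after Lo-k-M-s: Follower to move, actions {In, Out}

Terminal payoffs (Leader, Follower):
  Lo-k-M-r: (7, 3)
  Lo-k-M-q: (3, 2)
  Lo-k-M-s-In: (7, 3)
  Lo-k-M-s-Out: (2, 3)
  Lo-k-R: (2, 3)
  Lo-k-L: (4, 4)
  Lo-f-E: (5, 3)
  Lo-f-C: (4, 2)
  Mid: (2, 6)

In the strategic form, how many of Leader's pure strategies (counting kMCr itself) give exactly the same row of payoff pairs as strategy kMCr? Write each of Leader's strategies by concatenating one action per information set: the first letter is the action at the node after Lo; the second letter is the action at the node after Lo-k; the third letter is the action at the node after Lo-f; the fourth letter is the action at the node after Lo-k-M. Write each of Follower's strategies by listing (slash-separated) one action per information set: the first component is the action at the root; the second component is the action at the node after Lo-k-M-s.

Row for kMCr (columns Lo/In, Lo/Out, Mid/In, Mid/Out): (7,3) (7,3) (2,6) (2,6).
Under kMCr, Leader's choice at the node after Lo-f can never be reached regardless of what Follower does, so varying those choices leaves every outcome unchanged.
Holding the reachable choices fixed and varying the unreachable one freely already gives 2 equivalent strategies.
No other strategy reproduces this row, so those 2 are the full class: kMEr, kMCr.

2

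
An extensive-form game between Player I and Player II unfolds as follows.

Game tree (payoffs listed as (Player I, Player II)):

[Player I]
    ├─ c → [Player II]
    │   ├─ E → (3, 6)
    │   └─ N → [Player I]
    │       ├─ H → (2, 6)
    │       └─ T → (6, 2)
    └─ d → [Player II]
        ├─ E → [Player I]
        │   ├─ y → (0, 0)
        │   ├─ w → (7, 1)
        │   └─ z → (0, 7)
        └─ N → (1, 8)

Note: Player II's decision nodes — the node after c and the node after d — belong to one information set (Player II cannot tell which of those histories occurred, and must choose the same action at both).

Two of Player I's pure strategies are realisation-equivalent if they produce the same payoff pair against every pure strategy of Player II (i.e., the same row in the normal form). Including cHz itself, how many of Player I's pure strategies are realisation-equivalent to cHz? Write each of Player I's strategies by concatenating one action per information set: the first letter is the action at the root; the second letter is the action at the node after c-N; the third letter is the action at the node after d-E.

Row for cHz (columns E, N): (3,6) (2,6).
Under cHz, Player I's choice at the node after d-E can never be reached regardless of what Player II does, so varying those choices leaves every outcome unchanged.
Holding the reachable choices fixed and varying the unreachable one freely already gives 3 equivalent strategies.
No other strategy reproduces this row, so those 3 are the full class: cHy, cHw, cHz.

3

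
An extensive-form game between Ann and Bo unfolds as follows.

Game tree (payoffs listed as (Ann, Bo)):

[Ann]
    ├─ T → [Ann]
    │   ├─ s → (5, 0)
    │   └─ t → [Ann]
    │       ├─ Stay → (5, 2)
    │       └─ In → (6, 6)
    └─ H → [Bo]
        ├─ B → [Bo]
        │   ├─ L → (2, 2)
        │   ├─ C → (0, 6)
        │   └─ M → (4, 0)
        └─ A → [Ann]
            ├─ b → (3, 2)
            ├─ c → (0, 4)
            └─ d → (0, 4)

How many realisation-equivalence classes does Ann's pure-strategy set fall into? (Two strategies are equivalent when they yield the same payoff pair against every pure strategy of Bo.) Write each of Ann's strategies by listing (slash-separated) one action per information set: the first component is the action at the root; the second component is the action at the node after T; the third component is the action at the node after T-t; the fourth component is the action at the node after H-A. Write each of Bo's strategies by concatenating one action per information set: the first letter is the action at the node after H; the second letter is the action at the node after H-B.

Ann has 24 pure strategies: T/s/Stay/b, T/s/Stay/c, T/s/Stay/d, T/s/In/b, T/s/In/c, T/s/In/d, T/t/Stay/b, T/t/Stay/c, T/t/Stay/d, T/t/In/b, T/t/In/c, T/t/In/d, H/s/Stay/b, H/s/Stay/c, H/s/Stay/d, H/s/In/b, H/s/In/c, H/s/In/d, H/t/Stay/b, H/t/Stay/c, H/t/Stay/d, H/t/In/b, H/t/In/c, H/t/In/d. Columns: BL, BC, BM, AL, AC, AM.
{T/s/Stay/b, T/s/Stay/c, T/s/Stay/d, T/s/In/b, T/s/In/c, T/s/In/d} → row (5,0) (5,0) (5,0) (5,0) (5,0) (5,0)
{T/t/Stay/b, T/t/Stay/c, T/t/Stay/d} → row (5,2) (5,2) (5,2) (5,2) (5,2) (5,2)
{T/t/In/b, T/t/In/c, T/t/In/d} → row (6,6) (6,6) (6,6) (6,6) (6,6) (6,6)
{H/s/Stay/b, H/s/In/b, H/t/Stay/b, H/t/In/b} → row (2,2) (0,6) (4,0) (3,2) (3,2) (3,2)
{H/s/Stay/c, H/s/Stay/d, H/s/In/c, H/s/In/d, H/t/Stay/c, H/t/Stay/d, H/t/In/c, H/t/In/d} → row (2,2) (0,6) (4,0) (0,4) (0,4) (0,4)
That's 5 distinct rows out of 24 strategies.

5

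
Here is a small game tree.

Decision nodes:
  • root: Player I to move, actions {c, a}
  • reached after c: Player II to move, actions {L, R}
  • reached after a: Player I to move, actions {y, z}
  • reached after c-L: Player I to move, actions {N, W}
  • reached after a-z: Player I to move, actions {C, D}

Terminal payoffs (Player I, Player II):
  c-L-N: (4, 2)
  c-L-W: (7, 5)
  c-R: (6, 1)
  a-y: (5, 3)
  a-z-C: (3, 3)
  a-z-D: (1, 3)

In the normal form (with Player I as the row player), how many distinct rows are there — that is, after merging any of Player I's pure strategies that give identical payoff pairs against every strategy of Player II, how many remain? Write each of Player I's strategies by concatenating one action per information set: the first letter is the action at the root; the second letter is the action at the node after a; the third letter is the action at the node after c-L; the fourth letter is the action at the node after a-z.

5

Player I has 16 pure strategies: cyNC, cyND, cyWC, cyWD, czNC, czND, czWC, czWD, ayNC, ayND, ayWC, ayWD, azNC, azND, azWC, azWD. Columns: L, R.
{cyNC, cyND, czNC, czND} → row (4,2) (6,1)
{cyWC, cyWD, czWC, czWD} → row (7,5) (6,1)
{ayNC, ayND, ayWC, ayWD} → row (5,3) (5,3)
{azNC, azWC} → row (3,3) (3,3)
{azND, azWD} → row (1,3) (1,3)
That's 5 distinct rows out of 16 strategies.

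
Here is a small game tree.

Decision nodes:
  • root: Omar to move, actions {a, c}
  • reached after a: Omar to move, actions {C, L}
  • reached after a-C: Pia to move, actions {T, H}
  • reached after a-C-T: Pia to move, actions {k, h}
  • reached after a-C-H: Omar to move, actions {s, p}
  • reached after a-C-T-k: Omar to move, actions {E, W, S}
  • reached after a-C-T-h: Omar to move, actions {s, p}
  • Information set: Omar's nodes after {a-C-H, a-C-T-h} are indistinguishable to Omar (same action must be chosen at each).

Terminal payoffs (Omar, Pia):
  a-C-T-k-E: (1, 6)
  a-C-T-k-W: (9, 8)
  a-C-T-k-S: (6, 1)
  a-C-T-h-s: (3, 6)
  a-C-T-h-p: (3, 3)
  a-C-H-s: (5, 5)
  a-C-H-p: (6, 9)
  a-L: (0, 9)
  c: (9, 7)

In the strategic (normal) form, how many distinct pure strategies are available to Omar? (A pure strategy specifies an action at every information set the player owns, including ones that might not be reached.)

24

Omar owns the root with actions {a, c} — two choices.
Omar owns the node after a with actions {C, L} — two choices.
Omar owns the information set {a-C-H, a-C-T-h} with actions {s, p} — two choices.
Omar owns the node after a-C-T-k with actions {E, W, S} — three choices.
A pure strategy fixes one action at each information set independently, so the count is the product 2 × 2 × 2 × 3 = 24.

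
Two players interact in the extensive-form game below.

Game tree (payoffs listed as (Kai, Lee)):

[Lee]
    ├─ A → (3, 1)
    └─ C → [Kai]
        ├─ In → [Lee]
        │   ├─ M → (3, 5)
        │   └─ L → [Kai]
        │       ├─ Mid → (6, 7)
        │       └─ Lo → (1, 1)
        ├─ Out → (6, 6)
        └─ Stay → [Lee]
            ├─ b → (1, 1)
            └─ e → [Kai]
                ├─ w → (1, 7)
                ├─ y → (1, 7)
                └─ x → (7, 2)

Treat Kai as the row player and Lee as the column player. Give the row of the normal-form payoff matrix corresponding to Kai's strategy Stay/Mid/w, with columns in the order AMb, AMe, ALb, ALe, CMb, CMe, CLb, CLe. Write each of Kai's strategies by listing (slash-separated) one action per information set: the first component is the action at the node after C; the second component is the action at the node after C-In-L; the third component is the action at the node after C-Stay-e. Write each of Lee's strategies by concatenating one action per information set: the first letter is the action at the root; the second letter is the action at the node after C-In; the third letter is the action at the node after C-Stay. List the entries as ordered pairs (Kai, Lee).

(3,1) (3,1) (3,1) (3,1) (1,1) (1,7) (1,1) (1,7)

vs AMb: Lee plays A → (3, 1)
vs AMe: Lee plays A → (3, 1)
vs ALb: Lee plays A → (3, 1)
vs ALe: Lee plays A → (3, 1)
vs CMb: Lee plays C → Kai plays Stay at [C] → Lee plays b at [C-Stay] → (1, 1)
vs CMe: Lee plays C → Kai plays Stay at [C] → Lee plays e at [C-Stay] → Kai plays w at [C-Stay-e] → (1, 7)
vs CLb: Lee plays C → Kai plays Stay at [C] → Lee plays b at [C-Stay] → (1, 1)
vs CLe: Lee plays C → Kai plays Stay at [C] → Lee plays e at [C-Stay] → Kai plays w at [C-Stay-e] → (1, 7)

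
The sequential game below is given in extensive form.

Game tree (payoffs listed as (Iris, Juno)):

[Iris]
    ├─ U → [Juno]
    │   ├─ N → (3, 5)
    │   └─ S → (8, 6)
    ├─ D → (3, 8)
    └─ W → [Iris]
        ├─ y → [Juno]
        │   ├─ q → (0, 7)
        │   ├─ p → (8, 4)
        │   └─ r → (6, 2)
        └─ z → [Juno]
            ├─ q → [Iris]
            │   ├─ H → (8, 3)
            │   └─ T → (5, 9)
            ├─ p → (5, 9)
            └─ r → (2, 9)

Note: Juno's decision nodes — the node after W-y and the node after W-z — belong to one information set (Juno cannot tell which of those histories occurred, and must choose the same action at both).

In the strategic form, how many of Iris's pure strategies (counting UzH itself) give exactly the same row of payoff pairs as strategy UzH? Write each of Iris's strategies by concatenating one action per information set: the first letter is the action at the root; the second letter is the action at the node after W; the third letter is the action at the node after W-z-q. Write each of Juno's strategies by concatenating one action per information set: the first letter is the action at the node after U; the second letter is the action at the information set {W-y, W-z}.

4

Row for UzH (columns Nq, Np, Nr, Sq, Sp, Sr): (3,5) (3,5) (3,5) (8,6) (8,6) (8,6).
Under UzH, Iris's choice at the node after W and at the node after W-z-q can never be reached regardless of what Juno does, so varying those choices leaves every outcome unchanged.
Holding the reachable choices fixed and varying the unreachable ones freely already gives 2 × 2 = 4 equivalent strategies.
No other strategy reproduces this row, so those 4 are the full class: UyH, UyT, UzH, UzT.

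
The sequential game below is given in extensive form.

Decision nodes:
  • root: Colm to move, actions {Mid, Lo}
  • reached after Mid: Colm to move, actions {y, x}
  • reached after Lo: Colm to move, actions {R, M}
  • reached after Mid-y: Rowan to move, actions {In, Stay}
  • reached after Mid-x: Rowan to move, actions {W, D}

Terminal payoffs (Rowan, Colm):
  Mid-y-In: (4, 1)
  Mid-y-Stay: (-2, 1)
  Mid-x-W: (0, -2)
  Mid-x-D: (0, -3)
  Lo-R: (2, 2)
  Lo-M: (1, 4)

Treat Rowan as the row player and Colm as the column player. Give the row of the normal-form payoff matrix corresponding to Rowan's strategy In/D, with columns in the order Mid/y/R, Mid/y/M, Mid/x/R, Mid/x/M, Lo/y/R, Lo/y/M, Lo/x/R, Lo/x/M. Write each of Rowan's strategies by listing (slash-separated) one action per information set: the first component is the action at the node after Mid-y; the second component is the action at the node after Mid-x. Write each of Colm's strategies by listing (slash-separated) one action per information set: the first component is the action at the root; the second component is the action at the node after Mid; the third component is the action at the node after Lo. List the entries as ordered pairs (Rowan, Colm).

vs Mid/y/R: Colm plays Mid → Colm plays y at [Mid] → Rowan plays In at [Mid-y] → (4, 1)
vs Mid/y/M: Colm plays Mid → Colm plays y at [Mid] → Rowan plays In at [Mid-y] → (4, 1)
vs Mid/x/R: Colm plays Mid → Colm plays x at [Mid] → Rowan plays D at [Mid-x] → (0, -3)
vs Mid/x/M: Colm plays Mid → Colm plays x at [Mid] → Rowan plays D at [Mid-x] → (0, -3)
vs Lo/y/R: Colm plays Lo → Colm plays R at [Lo] → (2, 2)
vs Lo/y/M: Colm plays Lo → Colm plays M at [Lo] → (1, 4)
vs Lo/x/R: Colm plays Lo → Colm plays R at [Lo] → (2, 2)
vs Lo/x/M: Colm plays Lo → Colm plays M at [Lo] → (1, 4)

(4,1) (4,1) (0,-3) (0,-3) (2,2) (1,4) (2,2) (1,4)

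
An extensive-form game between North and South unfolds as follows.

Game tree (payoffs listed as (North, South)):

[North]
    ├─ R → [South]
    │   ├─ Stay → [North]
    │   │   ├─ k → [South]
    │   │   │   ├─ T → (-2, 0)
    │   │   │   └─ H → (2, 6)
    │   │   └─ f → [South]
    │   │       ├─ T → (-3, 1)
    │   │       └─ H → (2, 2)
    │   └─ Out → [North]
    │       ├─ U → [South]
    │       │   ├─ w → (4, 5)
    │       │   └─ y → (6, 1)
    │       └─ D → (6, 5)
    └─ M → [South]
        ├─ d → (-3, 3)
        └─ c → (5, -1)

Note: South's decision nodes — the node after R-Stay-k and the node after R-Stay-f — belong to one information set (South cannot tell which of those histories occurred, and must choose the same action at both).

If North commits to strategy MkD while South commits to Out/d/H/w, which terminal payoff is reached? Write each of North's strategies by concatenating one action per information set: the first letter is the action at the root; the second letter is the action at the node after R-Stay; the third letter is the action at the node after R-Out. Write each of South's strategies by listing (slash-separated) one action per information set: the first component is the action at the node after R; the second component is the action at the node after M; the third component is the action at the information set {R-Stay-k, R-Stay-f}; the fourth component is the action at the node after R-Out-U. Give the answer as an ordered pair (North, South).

Trace the play path from the root:
  North plays M
  South plays d at [M]
→ terminal payoff (-3, 3).
(North's choice at the node after R-Stay is never reached on this path, so it doesn't affect the outcome.)

(-3, 3)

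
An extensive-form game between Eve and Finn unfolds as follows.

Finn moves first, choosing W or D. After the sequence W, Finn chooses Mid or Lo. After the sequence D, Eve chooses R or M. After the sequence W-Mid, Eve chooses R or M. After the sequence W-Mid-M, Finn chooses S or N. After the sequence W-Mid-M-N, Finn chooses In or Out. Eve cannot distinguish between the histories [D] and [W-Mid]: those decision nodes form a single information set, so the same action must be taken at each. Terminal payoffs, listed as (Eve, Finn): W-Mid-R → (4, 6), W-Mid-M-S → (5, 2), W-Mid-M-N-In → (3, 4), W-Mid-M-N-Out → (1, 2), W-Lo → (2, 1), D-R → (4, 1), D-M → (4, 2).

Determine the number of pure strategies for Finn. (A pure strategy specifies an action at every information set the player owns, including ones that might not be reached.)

16

Finn owns the root with actions {W, D} — two choices.
Finn owns the node after W with actions {Mid, Lo} — two choices.
Finn owns the node after W-Mid-M with actions {S, N} — two choices.
Finn owns the node after W-Mid-M-N with actions {In, Out} — two choices.
A pure strategy fixes one action at each information set independently, so the count is the product 2 × 2 × 2 × 2 = 16.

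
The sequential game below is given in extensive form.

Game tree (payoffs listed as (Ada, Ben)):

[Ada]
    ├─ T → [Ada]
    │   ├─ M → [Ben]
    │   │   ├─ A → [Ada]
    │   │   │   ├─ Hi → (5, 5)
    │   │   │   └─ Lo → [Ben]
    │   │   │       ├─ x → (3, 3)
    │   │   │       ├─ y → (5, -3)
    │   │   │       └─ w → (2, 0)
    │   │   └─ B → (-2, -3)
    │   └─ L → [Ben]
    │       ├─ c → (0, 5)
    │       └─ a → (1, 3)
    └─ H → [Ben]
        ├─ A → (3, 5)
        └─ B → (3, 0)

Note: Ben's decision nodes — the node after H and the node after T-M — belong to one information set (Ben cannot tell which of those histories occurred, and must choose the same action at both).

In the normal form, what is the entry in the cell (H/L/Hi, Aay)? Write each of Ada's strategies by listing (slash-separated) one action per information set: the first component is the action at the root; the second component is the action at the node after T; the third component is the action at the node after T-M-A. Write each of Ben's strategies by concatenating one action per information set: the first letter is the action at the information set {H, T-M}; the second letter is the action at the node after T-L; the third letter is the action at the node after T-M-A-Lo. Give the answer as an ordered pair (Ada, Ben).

Trace the play path from the root:
  Ada plays H
  Ben plays A at [H]
→ terminal payoff (3, 5).
(Ada's choice at the node after T is never reached on this path, so it doesn't affect the outcome.)

(3, 5)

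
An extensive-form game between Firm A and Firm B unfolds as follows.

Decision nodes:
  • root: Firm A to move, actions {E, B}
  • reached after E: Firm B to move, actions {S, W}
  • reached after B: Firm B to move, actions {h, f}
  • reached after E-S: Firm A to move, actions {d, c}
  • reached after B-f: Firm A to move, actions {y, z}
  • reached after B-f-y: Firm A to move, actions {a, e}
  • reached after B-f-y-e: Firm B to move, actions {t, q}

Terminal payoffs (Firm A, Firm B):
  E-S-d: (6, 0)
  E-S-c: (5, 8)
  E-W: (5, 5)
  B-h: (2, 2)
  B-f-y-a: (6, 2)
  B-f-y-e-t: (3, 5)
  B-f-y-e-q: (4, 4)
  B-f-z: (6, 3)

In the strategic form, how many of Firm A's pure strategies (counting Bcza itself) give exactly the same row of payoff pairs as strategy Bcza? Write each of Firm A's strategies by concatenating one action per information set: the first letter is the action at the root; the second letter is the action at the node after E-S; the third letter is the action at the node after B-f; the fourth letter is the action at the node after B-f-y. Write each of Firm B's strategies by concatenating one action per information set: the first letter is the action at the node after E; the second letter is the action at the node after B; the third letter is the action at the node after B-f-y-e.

Row for Bcza (columns Sht, Shq, Sft, Sfq, Wht, Whq, Wft, Wfq): (2,2) (2,2) (6,3) (6,3) (2,2) (2,2) (6,3) (6,3).
Under Bcza, Firm A's choice at the node after E-S and at the node after B-f-y can never be reached regardless of what Firm B does, so varying those choices leaves every outcome unchanged.
Holding the reachable choices fixed and varying the unreachable ones freely already gives 2 × 2 = 4 equivalent strategies.
No other strategy reproduces this row, so those 4 are the full class: Bdza, Bdze, Bcza, Bcze.

4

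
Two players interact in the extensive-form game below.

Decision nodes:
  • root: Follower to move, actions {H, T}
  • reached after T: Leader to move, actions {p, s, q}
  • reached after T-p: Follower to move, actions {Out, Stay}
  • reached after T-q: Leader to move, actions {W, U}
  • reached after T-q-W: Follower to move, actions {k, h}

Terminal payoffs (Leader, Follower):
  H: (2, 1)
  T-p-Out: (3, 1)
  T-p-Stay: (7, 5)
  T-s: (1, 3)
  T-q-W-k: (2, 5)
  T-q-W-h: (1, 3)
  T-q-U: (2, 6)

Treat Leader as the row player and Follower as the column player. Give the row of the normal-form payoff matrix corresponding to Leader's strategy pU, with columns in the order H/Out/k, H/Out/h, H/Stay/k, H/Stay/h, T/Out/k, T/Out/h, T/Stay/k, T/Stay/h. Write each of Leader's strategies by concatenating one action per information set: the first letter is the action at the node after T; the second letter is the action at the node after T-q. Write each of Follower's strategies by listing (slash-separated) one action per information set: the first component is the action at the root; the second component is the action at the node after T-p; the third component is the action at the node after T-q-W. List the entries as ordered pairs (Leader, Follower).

(2,1) (2,1) (2,1) (2,1) (3,1) (3,1) (7,5) (7,5)

vs H/Out/k: Follower plays H → (2, 1)
vs H/Out/h: Follower plays H → (2, 1)
vs H/Stay/k: Follower plays H → (2, 1)
vs H/Stay/h: Follower plays H → (2, 1)
vs T/Out/k: Follower plays T → Leader plays p at [T] → Follower plays Out at [T-p] → (3, 1)
vs T/Out/h: Follower plays T → Leader plays p at [T] → Follower plays Out at [T-p] → (3, 1)
vs T/Stay/k: Follower plays T → Leader plays p at [T] → Follower plays Stay at [T-p] → (7, 5)
vs T/Stay/h: Follower plays T → Leader plays p at [T] → Follower plays Stay at [T-p] → (7, 5)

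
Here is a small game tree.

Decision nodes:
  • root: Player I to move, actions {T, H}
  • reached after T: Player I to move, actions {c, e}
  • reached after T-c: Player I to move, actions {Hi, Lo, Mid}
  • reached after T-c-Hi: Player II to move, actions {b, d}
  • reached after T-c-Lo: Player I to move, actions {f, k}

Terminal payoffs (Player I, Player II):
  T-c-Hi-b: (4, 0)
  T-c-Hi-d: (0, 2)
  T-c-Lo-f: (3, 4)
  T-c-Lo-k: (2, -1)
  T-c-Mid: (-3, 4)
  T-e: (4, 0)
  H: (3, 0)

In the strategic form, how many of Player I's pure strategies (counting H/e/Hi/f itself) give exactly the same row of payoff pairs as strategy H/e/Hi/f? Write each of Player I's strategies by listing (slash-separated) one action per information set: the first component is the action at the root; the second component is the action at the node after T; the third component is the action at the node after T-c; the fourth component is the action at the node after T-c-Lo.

12

Row for H/e/Hi/f (columns b, d): (3,0) (3,0).
Under H/e/Hi/f, Player I's choice at the node after T and at the node after T-c and at the node after T-c-Lo can never be reached regardless of what Player II does, so varying those choices leaves every outcome unchanged.
Holding the reachable choices fixed and varying the unreachable ones freely already gives 2 × 3 × 2 = 12 equivalent strategies.
No other strategy reproduces this row, so those 12 are the full class: H/c/Hi/f, H/c/Hi/k, H/c/Lo/f, H/c/Lo/k, H/c/Mid/f, H/c/Mid/k, H/e/Hi/f, H/e/Hi/k, H/e/Lo/f, H/e/Lo/k, H/e/Mid/f, H/e/Mid/k.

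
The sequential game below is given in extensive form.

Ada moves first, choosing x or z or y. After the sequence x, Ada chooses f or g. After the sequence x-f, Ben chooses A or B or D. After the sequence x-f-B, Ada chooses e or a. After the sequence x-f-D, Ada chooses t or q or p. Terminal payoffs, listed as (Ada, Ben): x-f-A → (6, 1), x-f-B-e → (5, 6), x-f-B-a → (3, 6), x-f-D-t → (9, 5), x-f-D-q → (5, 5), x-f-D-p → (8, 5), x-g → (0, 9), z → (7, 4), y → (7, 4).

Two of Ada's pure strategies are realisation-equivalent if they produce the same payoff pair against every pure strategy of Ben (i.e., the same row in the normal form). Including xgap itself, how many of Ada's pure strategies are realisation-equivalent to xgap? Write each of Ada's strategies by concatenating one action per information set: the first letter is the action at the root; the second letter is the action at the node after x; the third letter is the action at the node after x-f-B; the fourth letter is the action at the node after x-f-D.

6

Row for xgap (columns A, B, D): (0,9) (0,9) (0,9).
Under xgap, Ada's choice at the node after x-f-B and at the node after x-f-D can never be reached regardless of what Ben does, so varying those choices leaves every outcome unchanged.
Holding the reachable choices fixed and varying the unreachable ones freely already gives 2 × 3 = 6 equivalent strategies.
No other strategy reproduces this row, so those 6 are the full class: xget, xgeq, xgep, xgat, xgaq, xgap.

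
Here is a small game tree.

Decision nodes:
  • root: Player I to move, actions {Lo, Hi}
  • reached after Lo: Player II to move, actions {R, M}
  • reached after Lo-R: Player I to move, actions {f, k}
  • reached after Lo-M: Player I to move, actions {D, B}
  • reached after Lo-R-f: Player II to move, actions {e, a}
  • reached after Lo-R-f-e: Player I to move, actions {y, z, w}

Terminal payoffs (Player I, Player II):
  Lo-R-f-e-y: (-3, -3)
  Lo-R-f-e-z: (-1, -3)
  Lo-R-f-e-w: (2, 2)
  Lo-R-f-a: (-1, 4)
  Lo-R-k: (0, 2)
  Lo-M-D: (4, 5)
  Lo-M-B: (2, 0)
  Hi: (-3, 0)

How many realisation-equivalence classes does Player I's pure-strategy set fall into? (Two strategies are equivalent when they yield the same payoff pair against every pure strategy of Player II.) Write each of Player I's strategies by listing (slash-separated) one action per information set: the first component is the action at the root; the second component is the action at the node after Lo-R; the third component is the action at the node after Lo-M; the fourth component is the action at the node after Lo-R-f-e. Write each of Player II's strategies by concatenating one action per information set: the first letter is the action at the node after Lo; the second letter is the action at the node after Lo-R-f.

Player I has 24 pure strategies: Lo/f/D/y, Lo/f/D/z, Lo/f/D/w, Lo/f/B/y, Lo/f/B/z, Lo/f/B/w, Lo/k/D/y, Lo/k/D/z, Lo/k/D/w, Lo/k/B/y, Lo/k/B/z, Lo/k/B/w, Hi/f/D/y, Hi/f/D/z, Hi/f/D/w, Hi/f/B/y, Hi/f/B/z, Hi/f/B/w, Hi/k/D/y, Hi/k/D/z, Hi/k/D/w, Hi/k/B/y, Hi/k/B/z, Hi/k/B/w. Columns: Re, Ra, Me, Ma.
{Lo/f/D/y} → row (-3,-3) (-1,4) (4,5) (4,5)
{Lo/f/D/z} → row (-1,-3) (-1,4) (4,5) (4,5)
{Lo/f/D/w} → row (2,2) (-1,4) (4,5) (4,5)
{Lo/f/B/y} → row (-3,-3) (-1,4) (2,0) (2,0)
{Lo/f/B/z} → row (-1,-3) (-1,4) (2,0) (2,0)
{Lo/f/B/w} → row (2,2) (-1,4) (2,0) (2,0)
{Lo/k/D/y, Lo/k/D/z, Lo/k/D/w} → row (0,2) (0,2) (4,5) (4,5)
{Lo/k/B/y, Lo/k/B/z, Lo/k/B/w} → row (0,2) (0,2) (2,0) (2,0)
{Hi/f/D/y, Hi/f/D/z, Hi/f/D/w, Hi/f/B/y, Hi/f/B/z, Hi/f/B/w, Hi/k/D/y, Hi/k/D/z, Hi/k/D/w, Hi/k/B/y, Hi/k/B/z, Hi/k/B/w} → row (-3,0) (-3,0) (-3,0) (-3,0)
That's 9 distinct rows out of 24 strategies.

9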